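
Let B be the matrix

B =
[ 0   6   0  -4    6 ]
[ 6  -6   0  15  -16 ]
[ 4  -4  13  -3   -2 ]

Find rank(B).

3

Row reduce to echelon form.
Swap R1 ↔ R2
R3 ← R3 − (2/3)·R1: [0, 0, 13, -13, 26/3]
Echelon form has 3 nonzero rows, so rank(B) = 3.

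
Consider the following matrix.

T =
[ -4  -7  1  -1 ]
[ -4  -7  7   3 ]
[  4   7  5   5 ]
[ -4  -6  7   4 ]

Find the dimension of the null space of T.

Row reduce to echelon form.
R2 ← R2 − R1: [0, 0, 6, 4]
R3 ← R3 + R1: [0, 0, 6, 4]
R4 ← R4 − R1: [0, 1, 6, 5]
Swap R2 ↔ R4
R4 ← R4 − R3: [0, 0, 0, 0]
3 nonzero rows, so rank(T) = 3.
T has 4 columns; by rank–nullity, nullity = 4 − 3 = 1.

1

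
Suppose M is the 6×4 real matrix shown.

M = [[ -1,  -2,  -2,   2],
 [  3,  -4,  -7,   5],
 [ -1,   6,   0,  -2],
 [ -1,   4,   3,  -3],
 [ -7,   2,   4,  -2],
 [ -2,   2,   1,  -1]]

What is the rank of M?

3

Row reduce to echelon form.
R2 ← R2 + (3)·R1: [0, -10, -13, 11]
R3 ← R3 − R1: [0, 8, 2, -4]
R4 ← R4 − R1: [0, 6, 5, -5]
R5 ← R5 − (7)·R1: [0, 16, 18, -16]
R6 ← R6 − (2)·R1: [0, 6, 5, -5]
R3 ← R3 + (4/5)·R2: [0, 0, -42/5, 24/5]
R4 ← R4 + (3/5)·R2: [0, 0, -14/5, 8/5]
R5 ← R5 + (8/5)·R2: [0, 0, -14/5, 8/5]
R6 ← R6 + (3/5)·R2: [0, 0, -14/5, 8/5]
R4 ← R4 − (1/3)·R3: [0, 0, 0, 0]
R5 ← R5 − (1/3)·R3: [0, 0, 0, 0]
R6 ← R6 − (1/3)·R3: [0, 0, 0, 0]
Echelon form has 3 nonzero rows, so rank(M) = 3.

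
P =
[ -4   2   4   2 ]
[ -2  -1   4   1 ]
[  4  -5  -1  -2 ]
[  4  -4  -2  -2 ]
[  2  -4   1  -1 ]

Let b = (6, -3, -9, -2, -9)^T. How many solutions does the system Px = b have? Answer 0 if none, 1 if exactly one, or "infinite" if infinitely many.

Row reduce the augmented matrix [P | b].
R2 ← R2 − (1/2)·R1: [0, -2, 2, 0, -6]
R3 ← R3 + R1: [0, -3, 3, 0, -3]
R4 ← R4 + R1: [0, -2, 2, 0, 4]
R5 ← R5 + (1/2)·R1: [0, -3, 3, 0, -6]
R3 ← R3 − (3/2)·R2: [0, 0, 0, 0, 6]
R4 ← R4 − R2: [0, 0, 0, 0, 10]
R5 ← R5 − (3/2)·R2: [0, 0, 0, 0, 3]
R4 ← R4 − (5/3)·R3: [0, 0, 0, 0, 0]
R5 ← R5 − (1/2)·R3: [0, 0, 0, 0, 0]
The echelon form has 3 nonzero rows; the last pivot sits in the augmented column, so rank(P) = 2 but rank([P|b]) = 3.
Since the ranks differ, the system is inconsistent.
It has no solutions.

0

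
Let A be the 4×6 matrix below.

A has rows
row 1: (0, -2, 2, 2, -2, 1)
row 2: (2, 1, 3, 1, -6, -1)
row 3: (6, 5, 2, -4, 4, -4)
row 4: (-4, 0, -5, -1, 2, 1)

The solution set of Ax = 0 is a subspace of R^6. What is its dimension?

3

Row reduce to echelon form.
Swap R1 ↔ R2
R3 ← R3 − (3)·R1: [0, 2, -7, -7, 22, -1]
R4 ← R4 + (2)·R1: [0, 2, 1, 1, -10, -1]
R3 ← R3 + R2: [0, 0, -5, -5, 20, 0]
R4 ← R4 + R2: [0, 0, 3, 3, -12, 0]
R4 ← R4 + (3/5)·R3: [0, 0, 0, 0, 0, 0]
3 nonzero rows, so rank(A) = 3.
A has 6 columns; by rank–nullity, nullity = 6 − 3 = 3.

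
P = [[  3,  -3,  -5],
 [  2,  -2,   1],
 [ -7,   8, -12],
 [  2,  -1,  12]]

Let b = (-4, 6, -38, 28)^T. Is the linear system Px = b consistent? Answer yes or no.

yes

Row reduce the augmented matrix [P | b].
R2 ← R2 − (2/3)·R1: [0, 0, 13/3, 26/3]
R3 ← R3 + (7/3)·R1: [0, 1, -71/3, -142/3]
R4 ← R4 − (2/3)·R1: [0, 1, 46/3, 92/3]
Swap R2 ↔ R3
R4 ← R4 − R2: [0, 0, 39, 78]
R4 ← R4 − (9)·R3: [0, 0, 0, 0]
The echelon form has 3 nonzero rows, and every pivot lies in the first 3 columns, so rank(P) = rank([P|b]) = 3.
The system is consistent.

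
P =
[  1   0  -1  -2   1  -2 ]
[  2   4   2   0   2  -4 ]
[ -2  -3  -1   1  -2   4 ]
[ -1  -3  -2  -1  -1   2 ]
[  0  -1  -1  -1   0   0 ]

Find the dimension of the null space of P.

Row reduce to echelon form.
R2 ← R2 − (2)·R1: [0, 4, 4, 4, 0, 0]
R3 ← R3 + (2)·R1: [0, -3, -3, -3, 0, 0]
R4 ← R4 + R1: [0, -3, -3, -3, 0, 0]
R3 ← R3 + (3/4)·R2: [0, 0, 0, 0, 0, 0]
R4 ← R4 + (3/4)·R2: [0, 0, 0, 0, 0, 0]
R5 ← R5 + (1/4)·R2: [0, 0, 0, 0, 0, 0]
2 nonzero rows, so rank(P) = 2.
P has 6 columns; by rank–nullity, nullity = 6 − 2 = 4.

4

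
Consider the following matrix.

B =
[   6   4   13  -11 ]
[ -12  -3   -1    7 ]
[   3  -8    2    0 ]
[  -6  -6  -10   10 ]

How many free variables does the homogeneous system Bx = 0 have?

Row reduce to echelon form.
R2 ← R2 + (2)·R1: [0, 5, 25, -15]
R3 ← R3 − (1/2)·R1: [0, -10, -9/2, 11/2]
R4 ← R4 + R1: [0, -2, 3, -1]
R3 ← R3 + (2)·R2: [0, 0, 91/2, -49/2]
R4 ← R4 + (2/5)·R2: [0, 0, 13, -7]
R4 ← R4 − (2/7)·R3: [0, 0, 0, 0]
3 nonzero rows, so rank(B) = 3.
B has 4 columns; by rank–nullity, nullity = 4 − 3 = 1.

1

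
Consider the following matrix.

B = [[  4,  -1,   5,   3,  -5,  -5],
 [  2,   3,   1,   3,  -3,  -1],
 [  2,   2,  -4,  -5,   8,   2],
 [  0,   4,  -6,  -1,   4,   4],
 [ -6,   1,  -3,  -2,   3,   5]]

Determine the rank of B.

4

Row reduce to echelon form.
R2 ← R2 − (1/2)·R1: [0, 7/2, -3/2, 3/2, -1/2, 3/2]
R3 ← R3 − (1/2)·R1: [0, 5/2, -13/2, -13/2, 21/2, 9/2]
R5 ← R5 + (3/2)·R1: [0, -1/2, 9/2, 5/2, -9/2, -5/2]
R3 ← R3 − (5/7)·R2: [0, 0, -38/7, -53/7, 76/7, 24/7]
R4 ← R4 − (8/7)·R2: [0, 0, -30/7, -19/7, 32/7, 16/7]
R5 ← R5 + (1/7)·R2: [0, 0, 30/7, 19/7, -32/7, -16/7]
R4 ← R4 − (15/19)·R3: [0, 0, 0, 62/19, -4, -8/19]
R5 ← R5 + (15/19)·R3: [0, 0, 0, -62/19, 4, 8/19]
R5 ← R5 + R4: [0, 0, 0, 0, 0, 0]
Echelon form has 4 nonzero rows, so rank(B) = 4.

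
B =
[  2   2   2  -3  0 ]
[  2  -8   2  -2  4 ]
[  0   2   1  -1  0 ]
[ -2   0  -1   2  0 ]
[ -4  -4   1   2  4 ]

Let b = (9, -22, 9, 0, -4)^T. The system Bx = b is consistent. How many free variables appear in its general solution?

2

Row reduce the augmented matrix [B | b].
R2 ← R2 − R1: [0, -10, 0, 1, 4, -31]
R4 ← R4 + R1: [0, 2, 1, -1, 0, 9]
R5 ← R5 + (2)·R1: [0, 0, 5, -4, 4, 14]
R3 ← R3 + (1/5)·R2: [0, 0, 1, -4/5, 4/5, 14/5]
R4 ← R4 + (1/5)·R2: [0, 0, 1, -4/5, 4/5, 14/5]
R4 ← R4 − R3: [0, 0, 0, 0, 0, 0]
R5 ← R5 − (5)·R3: [0, 0, 0, 0, 0, 0]
The echelon form has 3 nonzero rows, and every pivot lies in the first 5 columns, so rank(B) = rank([B|b]) = 3.
The system is consistent.
Free variables = (unknowns) − (rank) = 5 − 3 = 2.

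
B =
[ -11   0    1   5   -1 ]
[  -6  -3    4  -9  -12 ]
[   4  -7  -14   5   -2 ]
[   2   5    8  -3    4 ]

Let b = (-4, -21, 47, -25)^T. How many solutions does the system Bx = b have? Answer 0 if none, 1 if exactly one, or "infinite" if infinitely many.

Row reduce the augmented matrix [B | b].
R2 ← R2 − (6/11)·R1: [0, -3, 38/11, -129/11, -126/11, -207/11]
R3 ← R3 + (4/11)·R1: [0, -7, -150/11, 75/11, -26/11, 501/11]
R4 ← R4 + (2/11)·R1: [0, 5, 90/11, -23/11, 42/11, -283/11]
R3 ← R3 − (7/3)·R2: [0, 0, -716/33, 376/11, 268/11, 984/11]
R4 ← R4 + (5/3)·R2: [0, 0, 460/33, -238/11, -168/11, -628/11]
R4 ← R4 + (115/179)·R3: [0, 0, 0, 58/179, 68/179, 68/179]
The echelon form has 4 nonzero rows, and every pivot lies in the first 5 columns, so rank(B) = rank([B|b]) = 4.
The system is consistent.
rank = 4 < 5 unknowns, so there are infinitely many solutions.

infinite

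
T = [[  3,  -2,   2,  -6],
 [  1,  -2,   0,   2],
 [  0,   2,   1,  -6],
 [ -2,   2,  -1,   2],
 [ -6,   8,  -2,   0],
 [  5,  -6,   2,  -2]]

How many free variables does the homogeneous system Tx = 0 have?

2

Row reduce to echelon form.
R2 ← R2 − (1/3)·R1: [0, -4/3, -2/3, 4]
R4 ← R4 + (2/3)·R1: [0, 2/3, 1/3, -2]
R5 ← R5 + (2)·R1: [0, 4, 2, -12]
R6 ← R6 − (5/3)·R1: [0, -8/3, -4/3, 8]
R3 ← R3 + (3/2)·R2: [0, 0, 0, 0]
R4 ← R4 + (1/2)·R2: [0, 0, 0, 0]
R5 ← R5 + (3)·R2: [0, 0, 0, 0]
R6 ← R6 − (2)·R2: [0, 0, 0, 0]
2 nonzero rows, so rank(T) = 2.
T has 4 columns; by rank–nullity, nullity = 4 − 2 = 2.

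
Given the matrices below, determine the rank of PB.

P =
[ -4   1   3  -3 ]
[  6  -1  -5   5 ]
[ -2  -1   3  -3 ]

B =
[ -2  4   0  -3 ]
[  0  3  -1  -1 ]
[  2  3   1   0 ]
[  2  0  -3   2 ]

First compute PB:
[[  8,  -4,  11,   5],
 [-12,   6, -19,  -7],
 [  4,  -2,  13,   1]]
Now row reduce the product.
R2 ← R2 + (3/2)·R1: [0, 0, -5/2, 1/2]
R3 ← R3 − (1/2)·R1: [0, 0, 15/2, -3/2]
R3 ← R3 + (3)·R2: [0, 0, 0, 0]
2 nonzero rows, so rank(PB) = 2.

2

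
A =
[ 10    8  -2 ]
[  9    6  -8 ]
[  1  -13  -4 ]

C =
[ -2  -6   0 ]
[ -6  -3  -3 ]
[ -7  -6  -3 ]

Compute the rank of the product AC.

First compute AC:
[[-54, -72, -18],
 [  2, -24,   6],
 [104,  57,  51]]
Now row reduce the product.
R2 ← R2 + (1/27)·R1: [0, -80/3, 16/3]
R3 ← R3 + (52/27)·R1: [0, -245/3, 49/3]
R3 ← R3 − (49/16)·R2: [0, 0, 0]
2 nonzero rows, so rank(AC) = 2.

2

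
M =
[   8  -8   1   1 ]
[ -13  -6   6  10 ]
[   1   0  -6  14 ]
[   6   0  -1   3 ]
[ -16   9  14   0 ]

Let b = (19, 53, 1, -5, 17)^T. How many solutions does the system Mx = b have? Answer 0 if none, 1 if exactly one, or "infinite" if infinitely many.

Row reduce the augmented matrix [M | b].
R2 ← R2 + (13/8)·R1: [0, -19, 61/8, 93/8, 671/8]
R3 ← R3 − (1/8)·R1: [0, 1, -49/8, 111/8, -11/8]
R4 ← R4 − (3/4)·R1: [0, 6, -7/4, 9/4, -77/4]
R5 ← R5 + (2)·R1: [0, -7, 16, 2, 55]
R3 ← R3 + (1/19)·R2: [0, 0, -435/76, 1101/76, 231/76]
R4 ← R4 + (6/19)·R2: [0, 0, 25/38, 225/38, 275/38]
R5 ← R5 − (7/19)·R2: [0, 0, 2005/152, -347/152, 3663/152]
R4 ← R4 + (10/87)·R3: [0, 0, 0, 220/29, 220/29]
R5 ← R5 + (401/174)·R3: [0, 0, 0, 902/29, 902/29]
R5 ← R5 − (41/10)·R4: [0, 0, 0, 0, 0]
The echelon form has 4 nonzero rows, and every pivot lies in the first 4 columns, so rank(M) = rank([M|b]) = 4.
The system is consistent.
rank = 4 = number of unknowns, so the solution is unique.

1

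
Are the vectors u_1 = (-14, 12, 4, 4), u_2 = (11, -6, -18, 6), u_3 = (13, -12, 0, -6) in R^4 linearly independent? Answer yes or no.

no

Form the matrix with these vectors as rows and row reduce.
R2 ← R2 + (11/14)·R1: [0, 24/7, -104/7, 64/7]
R3 ← R3 + (13/14)·R1: [0, -6/7, 26/7, -16/7]
R3 ← R3 + (1/4)·R2: [0, 0, 0, 0]
2 nonzero rows, so the 3 vectors span a space of dimension 2.
Since 2 < 3, the vectors are linearly dependent.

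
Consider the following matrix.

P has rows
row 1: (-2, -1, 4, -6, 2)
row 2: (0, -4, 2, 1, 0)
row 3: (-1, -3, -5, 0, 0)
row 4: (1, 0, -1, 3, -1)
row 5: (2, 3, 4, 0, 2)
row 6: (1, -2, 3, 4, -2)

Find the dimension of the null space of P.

Row reduce to echelon form.
R3 ← R3 − (1/2)·R1: [0, -5/2, -7, 3, -1]
R4 ← R4 + (1/2)·R1: [0, -1/2, 1, 0, 0]
R5 ← R5 + R1: [0, 2, 8, -6, 4]
R6 ← R6 + (1/2)·R1: [0, -5/2, 5, 1, -1]
R3 ← R3 − (5/8)·R2: [0, 0, -33/4, 19/8, -1]
R4 ← R4 − (1/8)·R2: [0, 0, 3/4, -1/8, 0]
R5 ← R5 + (1/2)·R2: [0, 0, 9, -11/2, 4]
R6 ← R6 − (5/8)·R2: [0, 0, 15/4, 3/8, -1]
R4 ← R4 + (1/11)·R3: [0, 0, 0, 1/11, -1/11]
R5 ← R5 + (12/11)·R3: [0, 0, 0, -32/11, 32/11]
R6 ← R6 + (5/11)·R3: [0, 0, 0, 16/11, -16/11]
R5 ← R5 + (32)·R4: [0, 0, 0, 0, 0]
R6 ← R6 − (16)·R4: [0, 0, 0, 0, 0]
4 nonzero rows, so rank(P) = 4.
P has 5 columns; by rank–nullity, nullity = 5 − 4 = 1.

1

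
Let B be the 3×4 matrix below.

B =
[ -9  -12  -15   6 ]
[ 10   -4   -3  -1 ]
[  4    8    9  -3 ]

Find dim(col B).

3

Row reduce to echelon form.
R2 ← R2 + (10/9)·R1: [0, -52/3, -59/3, 17/3]
R3 ← R3 + (4/9)·R1: [0, 8/3, 7/3, -1/3]
R3 ← R3 + (2/13)·R2: [0, 0, -9/13, 7/13]
Echelon form has 3 nonzero rows, so rank(B) = 3.
The column space has dimension equal to the rank: 3.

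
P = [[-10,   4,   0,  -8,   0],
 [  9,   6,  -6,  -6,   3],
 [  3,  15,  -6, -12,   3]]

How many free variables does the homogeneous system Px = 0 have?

Row reduce to echelon form.
R2 ← R2 + (9/10)·R1: [0, 48/5, -6, -66/5, 3]
R3 ← R3 + (3/10)·R1: [0, 81/5, -6, -72/5, 3]
R3 ← R3 − (27/16)·R2: [0, 0, 33/8, 63/8, -33/16]
3 nonzero rows, so rank(P) = 3.
P has 5 columns; by rank–nullity, nullity = 5 − 3 = 2.

2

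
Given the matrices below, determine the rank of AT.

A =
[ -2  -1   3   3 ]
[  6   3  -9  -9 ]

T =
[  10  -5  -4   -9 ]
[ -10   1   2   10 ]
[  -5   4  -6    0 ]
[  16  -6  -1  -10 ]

First compute AT:
[[ 23,   3, -15, -22],
 [-69,  -9,  45,  66]]
Now row reduce the product.
R2 ← R2 + (3)·R1: [0, 0, 0, 0]
1 nonzero row, so rank(AT) = 1.

1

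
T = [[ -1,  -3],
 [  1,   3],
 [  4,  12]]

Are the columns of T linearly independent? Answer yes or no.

no

Row reduce T to echelon form.
R2 ← R2 + R1: [0, 0]
R3 ← R3 + (4)·R1: [0, 0]
1 pivot among 2 columns.
Only 1 < 2 pivot columns, so the columns are linearly dependent.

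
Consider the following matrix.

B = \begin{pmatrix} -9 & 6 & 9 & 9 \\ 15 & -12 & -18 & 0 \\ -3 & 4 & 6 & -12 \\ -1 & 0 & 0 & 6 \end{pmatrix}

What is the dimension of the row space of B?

Row reduce to echelon form.
R2 ← R2 + (5/3)·R1: [0, -2, -3, 15]
R3 ← R3 − (1/3)·R1: [0, 2, 3, -15]
R4 ← R4 − (1/9)·R1: [0, -2/3, -1, 5]
R3 ← R3 + R2: [0, 0, 0, 0]
R4 ← R4 − (1/3)·R2: [0, 0, 0, 0]
Echelon form has 2 nonzero rows, so rank(B) = 2.
The row space has dimension equal to the rank: 2.

2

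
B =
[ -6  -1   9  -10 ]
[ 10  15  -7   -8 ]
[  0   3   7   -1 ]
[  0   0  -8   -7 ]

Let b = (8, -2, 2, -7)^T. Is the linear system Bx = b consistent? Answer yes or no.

Row reduce the augmented matrix [B | b].
R2 ← R2 + (5/3)·R1: [0, 40/3, 8, -74/3, 34/3]
R3 ← R3 − (9/40)·R2: [0, 0, 26/5, 91/20, -11/20]
R4 ← R4 + (20/13)·R3: [0, 0, 0, 0, -102/13]
The echelon form has 4 nonzero rows; the last pivot sits in the augmented column, so rank(B) = 3 but rank([B|b]) = 4.
Since the ranks differ, the system is inconsistent.

no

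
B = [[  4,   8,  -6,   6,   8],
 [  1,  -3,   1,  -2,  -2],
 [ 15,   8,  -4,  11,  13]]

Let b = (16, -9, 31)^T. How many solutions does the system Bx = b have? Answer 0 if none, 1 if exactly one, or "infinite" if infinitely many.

Row reduce the augmented matrix [B | b].
R2 ← R2 − (1/4)·R1: [0, -5, 5/2, -7/2, -4, -13]
R3 ← R3 − (15/4)·R1: [0, -22, 37/2, -23/2, -17, -29]
R3 ← R3 − (22/5)·R2: [0, 0, 15/2, 39/10, 3/5, 141/5]
The echelon form has 3 nonzero rows, and every pivot lies in the first 5 columns, so rank(B) = rank([B|b]) = 3.
The system is consistent.
rank = 3 < 5 unknowns, so there are infinitely many solutions.

infinite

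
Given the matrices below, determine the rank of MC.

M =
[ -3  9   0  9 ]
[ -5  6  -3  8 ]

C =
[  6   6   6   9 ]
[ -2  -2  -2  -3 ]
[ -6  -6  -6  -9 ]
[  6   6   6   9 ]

1

First compute MC:
[[ 18,  18,  18,  27],
 [ 24,  24,  24,  36]]
Now row reduce the product.
R2 ← R2 − (4/3)·R1: [0, 0, 0, 0]
1 nonzero row, so rank(MC) = 1.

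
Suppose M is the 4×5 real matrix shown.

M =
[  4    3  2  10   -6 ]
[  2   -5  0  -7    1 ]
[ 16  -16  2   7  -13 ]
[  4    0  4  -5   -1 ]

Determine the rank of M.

Row reduce to echelon form.
R2 ← R2 − (1/2)·R1: [0, -13/2, -1, -12, 4]
R3 ← R3 − (4)·R1: [0, -28, -6, -33, 11]
R4 ← R4 − R1: [0, -3, 2, -15, 5]
R3 ← R3 − (56/13)·R2: [0, 0, -22/13, 243/13, -81/13]
R4 ← R4 − (6/13)·R2: [0, 0, 32/13, -123/13, 41/13]
R4 ← R4 + (16/11)·R3: [0, 0, 0, 195/11, -65/11]
Echelon form has 4 nonzero rows, so rank(M) = 4.

4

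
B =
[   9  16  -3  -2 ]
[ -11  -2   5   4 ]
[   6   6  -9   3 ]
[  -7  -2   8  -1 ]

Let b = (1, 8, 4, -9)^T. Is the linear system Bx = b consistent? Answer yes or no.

no

Row reduce the augmented matrix [B | b].
R2 ← R2 + (11/9)·R1: [0, 158/9, 4/3, 14/9, 83/9]
R3 ← R3 − (2/3)·R1: [0, -14/3, -7, 13/3, 10/3]
R4 ← R4 + (7/9)·R1: [0, 94/9, 17/3, -23/9, -74/9]
R3 ← R3 + (21/79)·R2: [0, 0, -525/79, 375/79, 457/79]
R4 ← R4 − (47/79)·R2: [0, 0, 385/79, -275/79, -1083/79]
R4 ← R4 + (11/15)·R3: [0, 0, 0, 0, -142/15]
The echelon form has 4 nonzero rows; the last pivot sits in the augmented column, so rank(B) = 3 but rank([B|b]) = 4.
Since the ranks differ, the system is inconsistent.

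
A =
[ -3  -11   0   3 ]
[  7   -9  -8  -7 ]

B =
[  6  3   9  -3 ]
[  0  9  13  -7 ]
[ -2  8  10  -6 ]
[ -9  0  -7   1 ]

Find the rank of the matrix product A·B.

First compute AB:
[[-45, -108, -191,  89],
 [121, -124, -85,  83]]
Now row reduce the product.
R2 ← R2 + (121/45)·R1: [0, -2072/5, -26936/45, 14504/45]
2 nonzero rows, so rank(AB) = 2.

2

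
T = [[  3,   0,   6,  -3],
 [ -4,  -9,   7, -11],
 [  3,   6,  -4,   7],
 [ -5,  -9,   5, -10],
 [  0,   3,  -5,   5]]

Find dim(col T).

2

Row reduce to echelon form.
R2 ← R2 + (4/3)·R1: [0, -9, 15, -15]
R3 ← R3 − R1: [0, 6, -10, 10]
R4 ← R4 + (5/3)·R1: [0, -9, 15, -15]
R3 ← R3 + (2/3)·R2: [0, 0, 0, 0]
R4 ← R4 − R2: [0, 0, 0, 0]
R5 ← R5 + (1/3)·R2: [0, 0, 0, 0]
Echelon form has 2 nonzero rows, so rank(T) = 2.
The column space has dimension equal to the rank: 2.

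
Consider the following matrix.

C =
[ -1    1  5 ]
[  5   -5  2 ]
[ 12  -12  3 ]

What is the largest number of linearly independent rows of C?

Row reduce to echelon form.
R2 ← R2 + (5)·R1: [0, 0, 27]
R3 ← R3 + (12)·R1: [0, 0, 63]
R3 ← R3 − (7/3)·R2: [0, 0, 0]
Echelon form has 2 nonzero rows, so rank(C) = 2.
The rank gives the maximum number of linearly independent rows: 2.

2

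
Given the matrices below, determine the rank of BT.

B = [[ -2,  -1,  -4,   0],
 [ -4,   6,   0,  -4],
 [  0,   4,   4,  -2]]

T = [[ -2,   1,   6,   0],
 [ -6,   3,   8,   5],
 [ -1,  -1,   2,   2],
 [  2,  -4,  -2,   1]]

First compute BT:
[[ 14,  -1, -28, -13],
 [-36,  30,  32,  26],
 [-32,  16,  44,  26]]
Now row reduce the product.
R2 ← R2 + (18/7)·R1: [0, 192/7, -40, -52/7]
R3 ← R3 + (16/7)·R1: [0, 96/7, -20, -26/7]
R3 ← R3 − (1/2)·R2: [0, 0, 0, 0]
2 nonzero rows, so rank(BT) = 2.

2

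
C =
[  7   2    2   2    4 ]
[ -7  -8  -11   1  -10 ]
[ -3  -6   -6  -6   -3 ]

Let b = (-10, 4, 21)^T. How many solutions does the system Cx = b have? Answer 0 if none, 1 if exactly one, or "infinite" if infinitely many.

Row reduce the augmented matrix [C | b].
R2 ← R2 + R1: [0, -6, -9, 3, -6, -6]
R3 ← R3 + (3/7)·R1: [0, -36/7, -36/7, -36/7, -9/7, 117/7]
R3 ← R3 − (6/7)·R2: [0, 0, 18/7, -54/7, 27/7, 153/7]
The echelon form has 3 nonzero rows, and every pivot lies in the first 5 columns, so rank(C) = rank([C|b]) = 3.
The system is consistent.
rank = 3 < 5 unknowns, so there are infinitely many solutions.

infinite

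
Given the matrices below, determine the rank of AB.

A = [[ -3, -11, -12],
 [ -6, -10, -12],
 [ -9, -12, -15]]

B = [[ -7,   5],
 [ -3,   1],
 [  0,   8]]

2

First compute AB:
[[ 54, -122],
 [ 72, -136],
 [ 99, -177]]
Now row reduce the product.
R2 ← R2 − (4/3)·R1: [0, 80/3]
R3 ← R3 − (11/6)·R1: [0, 140/3]
R3 ← R3 − (7/4)·R2: [0, 0]
2 nonzero rows, so rank(AB) = 2.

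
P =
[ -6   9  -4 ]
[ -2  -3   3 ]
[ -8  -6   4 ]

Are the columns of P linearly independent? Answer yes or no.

Row reduce P to echelon form.
R2 ← R2 − (1/3)·R1: [0, -6, 13/3]
R3 ← R3 − (4/3)·R1: [0, -18, 28/3]
R3 ← R3 − (3)·R2: [0, 0, -11/3]
3 pivots among 3 columns.
Every column is a pivot column, so the columns are linearly independent.

yes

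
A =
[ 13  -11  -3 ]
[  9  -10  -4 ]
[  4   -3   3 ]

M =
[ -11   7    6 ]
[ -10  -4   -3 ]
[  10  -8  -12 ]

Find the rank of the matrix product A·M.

First compute AM:
[[-63, 159, 147],
 [-39, 135, 132],
 [ 16,  16,  -3]]
Now row reduce the product.
R2 ← R2 − (13/21)·R1: [0, 256/7, 41]
R3 ← R3 + (16/63)·R1: [0, 1184/21, 103/3]
R3 ← R3 − (37/24)·R2: [0, 0, -231/8]
3 nonzero rows, so rank(AM) = 3.

3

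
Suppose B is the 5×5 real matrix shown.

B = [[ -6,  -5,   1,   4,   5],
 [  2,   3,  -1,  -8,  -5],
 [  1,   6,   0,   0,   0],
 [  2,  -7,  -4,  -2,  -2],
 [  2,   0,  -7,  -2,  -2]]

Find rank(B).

Row reduce to echelon form.
R2 ← R2 + (1/3)·R1: [0, 4/3, -2/3, -20/3, -10/3]
R3 ← R3 + (1/6)·R1: [0, 31/6, 1/6, 2/3, 5/6]
R4 ← R4 + (1/3)·R1: [0, -26/3, -11/3, -2/3, -1/3]
R5 ← R5 + (1/3)·R1: [0, -5/3, -20/3, -2/3, -1/3]
R3 ← R3 − (31/8)·R2: [0, 0, 11/4, 53/2, 55/4]
R4 ← R4 + (13/2)·R2: [0, 0, -8, -44, -22]
R5 ← R5 + (5/4)·R2: [0, 0, -15/2, -9, -9/2]
R4 ← R4 + (32/11)·R3: [0, 0, 0, 364/11, 18]
R5 ← R5 + (30/11)·R3: [0, 0, 0, 696/11, 33]
R5 ← R5 − (174/91)·R4: [0, 0, 0, 0, -129/91]
Echelon form has 5 nonzero rows, so rank(B) = 5.

5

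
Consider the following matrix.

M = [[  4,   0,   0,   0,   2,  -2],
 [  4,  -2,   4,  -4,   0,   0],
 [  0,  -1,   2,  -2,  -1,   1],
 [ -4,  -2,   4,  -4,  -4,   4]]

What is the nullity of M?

4

Row reduce to echelon form.
R2 ← R2 − R1: [0, -2, 4, -4, -2, 2]
R4 ← R4 + R1: [0, -2, 4, -4, -2, 2]
R3 ← R3 − (1/2)·R2: [0, 0, 0, 0, 0, 0]
R4 ← R4 − R2: [0, 0, 0, 0, 0, 0]
2 nonzero rows, so rank(M) = 2.
M has 6 columns; by rank–nullity, nullity = 6 − 2 = 4.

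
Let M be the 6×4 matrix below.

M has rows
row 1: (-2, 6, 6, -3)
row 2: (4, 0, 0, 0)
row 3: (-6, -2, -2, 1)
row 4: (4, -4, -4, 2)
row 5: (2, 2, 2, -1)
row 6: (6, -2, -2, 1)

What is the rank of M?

Row reduce to echelon form.
R2 ← R2 + (2)·R1: [0, 12, 12, -6]
R3 ← R3 − (3)·R1: [0, -20, -20, 10]
R4 ← R4 + (2)·R1: [0, 8, 8, -4]
R5 ← R5 + R1: [0, 8, 8, -4]
R6 ← R6 + (3)·R1: [0, 16, 16, -8]
R3 ← R3 + (5/3)·R2: [0, 0, 0, 0]
R4 ← R4 − (2/3)·R2: [0, 0, 0, 0]
R5 ← R5 − (2/3)·R2: [0, 0, 0, 0]
R6 ← R6 − (4/3)·R2: [0, 0, 0, 0]
Echelon form has 2 nonzero rows, so rank(M) = 2.

2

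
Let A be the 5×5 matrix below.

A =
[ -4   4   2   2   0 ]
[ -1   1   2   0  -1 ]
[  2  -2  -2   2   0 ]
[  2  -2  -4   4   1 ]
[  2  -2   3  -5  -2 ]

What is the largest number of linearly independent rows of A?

3

Row reduce to echelon form.
R2 ← R2 − (1/4)·R1: [0, 0, 3/2, -1/2, -1]
R3 ← R3 + (1/2)·R1: [0, 0, -1, 3, 0]
R4 ← R4 + (1/2)·R1: [0, 0, -3, 5, 1]
R5 ← R5 + (1/2)·R1: [0, 0, 4, -4, -2]
R3 ← R3 + (2/3)·R2: [0, 0, 0, 8/3, -2/3]
R4 ← R4 + (2)·R2: [0, 0, 0, 4, -1]
R5 ← R5 − (8/3)·R2: [0, 0, 0, -8/3, 2/3]
R4 ← R4 − (3/2)·R3: [0, 0, 0, 0, 0]
R5 ← R5 + R3: [0, 0, 0, 0, 0]
Echelon form has 3 nonzero rows, so rank(A) = 3.
The rank gives the maximum number of linearly independent rows: 3.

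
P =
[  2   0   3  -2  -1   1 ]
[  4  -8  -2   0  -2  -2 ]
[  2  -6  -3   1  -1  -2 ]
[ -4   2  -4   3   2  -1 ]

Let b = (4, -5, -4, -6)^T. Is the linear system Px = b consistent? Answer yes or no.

Row reduce the augmented matrix [P | b].
R2 ← R2 − (2)·R1: [0, -8, -8, 4, 0, -4, -13]
R3 ← R3 − R1: [0, -6, -6, 3, 0, -3, -8]
R4 ← R4 + (2)·R1: [0, 2, 2, -1, 0, 1, 2]
R3 ← R3 − (3/4)·R2: [0, 0, 0, 0, 0, 0, 7/4]
R4 ← R4 + (1/4)·R2: [0, 0, 0, 0, 0, 0, -5/4]
R4 ← R4 + (5/7)·R3: [0, 0, 0, 0, 0, 0, 0]
The echelon form has 3 nonzero rows; the last pivot sits in the augmented column, so rank(P) = 2 but rank([P|b]) = 3.
Since the ranks differ, the system is inconsistent.

no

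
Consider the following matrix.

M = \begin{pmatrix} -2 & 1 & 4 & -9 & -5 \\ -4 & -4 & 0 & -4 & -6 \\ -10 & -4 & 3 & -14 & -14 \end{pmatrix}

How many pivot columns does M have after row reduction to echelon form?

Row reduce to echelon form.
R2 ← R2 − (2)·R1: [0, -6, -8, 14, 4]
R3 ← R3 − (5)·R1: [0, -9, -17, 31, 11]
R3 ← R3 − (3/2)·R2: [0, 0, -5, 10, 5]
Echelon form has 3 nonzero rows, so rank(M) = 3.
Each nonzero row contributes one pivot column: 3 pivot columns.

3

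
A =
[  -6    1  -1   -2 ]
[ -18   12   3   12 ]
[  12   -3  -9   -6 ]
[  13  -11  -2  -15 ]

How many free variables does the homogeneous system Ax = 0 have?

0

Row reduce to echelon form.
R2 ← R2 − (3)·R1: [0, 9, 6, 18]
R3 ← R3 + (2)·R1: [0, -1, -11, -10]
R4 ← R4 + (13/6)·R1: [0, -53/6, -25/6, -58/3]
R3 ← R3 + (1/9)·R2: [0, 0, -31/3, -8]
R4 ← R4 + (53/54)·R2: [0, 0, 31/18, -5/3]
R4 ← R4 + (1/6)·R3: [0, 0, 0, -3]
4 nonzero rows, so rank(A) = 4.
A has 4 columns; by rank–nullity, nullity = 4 − 4 = 0.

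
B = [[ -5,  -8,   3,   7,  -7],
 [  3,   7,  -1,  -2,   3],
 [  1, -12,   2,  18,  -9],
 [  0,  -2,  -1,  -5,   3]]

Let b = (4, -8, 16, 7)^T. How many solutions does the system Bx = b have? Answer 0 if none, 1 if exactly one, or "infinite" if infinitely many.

Row reduce the augmented matrix [B | b].
R2 ← R2 + (3/5)·R1: [0, 11/5, 4/5, 11/5, -6/5, -28/5]
R3 ← R3 + (1/5)·R1: [0, -68/5, 13/5, 97/5, -52/5, 84/5]
R3 ← R3 + (68/11)·R2: [0, 0, 83/11, 33, -196/11, -196/11]
R4 ← R4 + (10/11)·R2: [0, 0, -3/11, -3, 21/11, 21/11]
R4 ← R4 + (3/83)·R3: [0, 0, 0, -150/83, 105/83, 105/83]
The echelon form has 4 nonzero rows, and every pivot lies in the first 5 columns, so rank(B) = rank([B|b]) = 4.
The system is consistent.
rank = 4 < 5 unknowns, so there are infinitely many solutions.

infinite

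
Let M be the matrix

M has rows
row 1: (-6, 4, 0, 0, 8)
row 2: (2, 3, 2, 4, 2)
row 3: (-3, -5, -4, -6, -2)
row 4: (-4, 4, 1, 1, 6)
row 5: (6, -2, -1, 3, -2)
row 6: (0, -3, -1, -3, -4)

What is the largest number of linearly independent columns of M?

3

Row reduce to echelon form.
R2 ← R2 + (1/3)·R1: [0, 13/3, 2, 4, 14/3]
R3 ← R3 − (1/2)·R1: [0, -7, -4, -6, -6]
R4 ← R4 − (2/3)·R1: [0, 4/3, 1, 1, 2/3]
R5 ← R5 + R1: [0, 2, -1, 3, 6]
R3 ← R3 + (21/13)·R2: [0, 0, -10/13, 6/13, 20/13]
R4 ← R4 − (4/13)·R2: [0, 0, 5/13, -3/13, -10/13]
R5 ← R5 − (6/13)·R2: [0, 0, -25/13, 15/13, 50/13]
R6 ← R6 + (9/13)·R2: [0, 0, 5/13, -3/13, -10/13]
R4 ← R4 + (1/2)·R3: [0, 0, 0, 0, 0]
R5 ← R5 − (5/2)·R3: [0, 0, 0, 0, 0]
R6 ← R6 + (1/2)·R3: [0, 0, 0, 0, 0]
Echelon form has 3 nonzero rows, so rank(M) = 3.
The rank gives the maximum number of linearly independent columns: 3.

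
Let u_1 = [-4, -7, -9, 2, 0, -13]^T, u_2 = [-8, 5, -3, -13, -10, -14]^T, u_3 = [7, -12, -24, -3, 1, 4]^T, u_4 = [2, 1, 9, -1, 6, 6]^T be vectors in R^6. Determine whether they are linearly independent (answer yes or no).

Form the matrix with these vectors as rows and row reduce.
R2 ← R2 − (2)·R1: [0, 19, 15, -17, -10, 12]
R3 ← R3 + (7/4)·R1: [0, -97/4, -159/4, 1/2, 1, -75/4]
R4 ← R4 + (1/2)·R1: [0, -5/2, 9/2, 0, 6, -1/2]
R3 ← R3 + (97/76)·R2: [0, 0, -783/38, -1611/76, -447/38, -261/76]
R4 ← R4 + (5/38)·R2: [0, 0, 123/19, -85/38, 89/19, 41/38]
R4 ← R4 + (82/261)·R3: [0, 0, 0, -258/29, 86/87, 0]
4 nonzero rows, so the 4 vectors span a space of dimension 4.
Since 4 = 4, the vectors are linearly independent.

yes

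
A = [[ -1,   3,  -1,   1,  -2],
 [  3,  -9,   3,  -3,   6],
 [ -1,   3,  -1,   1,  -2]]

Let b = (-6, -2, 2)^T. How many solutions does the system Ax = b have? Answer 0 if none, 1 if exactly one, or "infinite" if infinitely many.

Row reduce the augmented matrix [A | b].
R2 ← R2 + (3)·R1: [0, 0, 0, 0, 0, -20]
R3 ← R3 − R1: [0, 0, 0, 0, 0, 8]
R3 ← R3 + (2/5)·R2: [0, 0, 0, 0, 0, 0]
The echelon form has 2 nonzero rows; the last pivot sits in the augmented column, so rank(A) = 1 but rank([A|b]) = 2.
Since the ranks differ, the system is inconsistent.
It has no solutions.

0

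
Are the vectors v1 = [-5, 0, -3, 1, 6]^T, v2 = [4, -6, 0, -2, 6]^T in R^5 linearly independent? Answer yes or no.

Form the matrix with these vectors as rows and row reduce.
R2 ← R2 + (4/5)·R1: [0, -6, -12/5, -6/5, 54/5]
2 nonzero rows, so the 2 vectors span a space of dimension 2.
Since 2 = 2, the vectors are linearly independent.

yes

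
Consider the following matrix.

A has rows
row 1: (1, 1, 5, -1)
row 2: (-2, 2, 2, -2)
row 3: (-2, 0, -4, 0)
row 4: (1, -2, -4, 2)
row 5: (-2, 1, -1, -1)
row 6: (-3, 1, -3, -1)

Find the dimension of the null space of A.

Row reduce to echelon form.
R2 ← R2 + (2)·R1: [0, 4, 12, -4]
R3 ← R3 + (2)·R1: [0, 2, 6, -2]
R4 ← R4 − R1: [0, -3, -9, 3]
R5 ← R5 + (2)·R1: [0, 3, 9, -3]
R6 ← R6 + (3)·R1: [0, 4, 12, -4]
R3 ← R3 − (1/2)·R2: [0, 0, 0, 0]
R4 ← R4 + (3/4)·R2: [0, 0, 0, 0]
R5 ← R5 − (3/4)·R2: [0, 0, 0, 0]
R6 ← R6 − R2: [0, 0, 0, 0]
2 nonzero rows, so rank(A) = 2.
A has 4 columns; by rank–nullity, nullity = 4 − 2 = 2.

2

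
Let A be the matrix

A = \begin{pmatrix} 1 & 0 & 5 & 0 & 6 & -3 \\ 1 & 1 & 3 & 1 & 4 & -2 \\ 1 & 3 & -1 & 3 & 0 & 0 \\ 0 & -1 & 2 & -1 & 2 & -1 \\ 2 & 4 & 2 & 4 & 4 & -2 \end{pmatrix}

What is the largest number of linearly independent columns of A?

2

Row reduce to echelon form.
R2 ← R2 − R1: [0, 1, -2, 1, -2, 1]
R3 ← R3 − R1: [0, 3, -6, 3, -6, 3]
R5 ← R5 − (2)·R1: [0, 4, -8, 4, -8, 4]
R3 ← R3 − (3)·R2: [0, 0, 0, 0, 0, 0]
R4 ← R4 + R2: [0, 0, 0, 0, 0, 0]
R5 ← R5 − (4)·R2: [0, 0, 0, 0, 0, 0]
Echelon form has 2 nonzero rows, so rank(A) = 2.
The rank gives the maximum number of linearly independent columns: 2.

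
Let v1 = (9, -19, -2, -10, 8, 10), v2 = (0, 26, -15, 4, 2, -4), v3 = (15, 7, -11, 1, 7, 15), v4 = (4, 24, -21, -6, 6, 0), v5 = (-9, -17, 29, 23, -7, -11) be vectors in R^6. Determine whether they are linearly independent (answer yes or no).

yes

Form the matrix with these vectors as rows and row reduce.
R3 ← R3 − (5/3)·R1: [0, 116/3, -23/3, 53/3, -19/3, -5/3]
R4 ← R4 − (4/9)·R1: [0, 292/9, -181/9, -14/9, 22/9, -40/9]
R5 ← R5 + R1: [0, -36, 27, 13, 1, -1]
R3 ← R3 − (58/39)·R2: [0, 0, 571/39, 457/39, -121/13, 167/39]
R4 ← R4 − (146/117)·R2: [0, 0, -163/117, -766/117, -2/39, 64/117]
R5 ← R5 + (18/13)·R2: [0, 0, 81/13, 241/13, 49/13, -85/13]
R4 ← R4 + (163/1713)·R3: [0, 0, 0, -9305/1713, -535/571, 545/571]
R5 ← R5 − (243/571)·R3: [0, 0, 0, 7738/571, 4414/571, -4774/571]
R5 ← R5 + (23214/9305)·R4: [0, 0, 0, 0, 10036/1861, -11128/1861]
5 nonzero rows, so the 5 vectors span a space of dimension 5.
Since 5 = 5, the vectors are linearly independent.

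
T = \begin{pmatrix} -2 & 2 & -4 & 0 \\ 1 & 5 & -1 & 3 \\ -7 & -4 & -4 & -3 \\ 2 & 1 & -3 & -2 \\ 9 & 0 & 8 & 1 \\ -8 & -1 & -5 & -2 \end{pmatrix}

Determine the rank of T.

4

Row reduce to echelon form.
R2 ← R2 + (1/2)·R1: [0, 6, -3, 3]
R3 ← R3 − (7/2)·R1: [0, -11, 10, -3]
R4 ← R4 + R1: [0, 3, -7, -2]
R5 ← R5 + (9/2)·R1: [0, 9, -10, 1]
R6 ← R6 − (4)·R1: [0, -9, 11, -2]
R3 ← R3 + (11/6)·R2: [0, 0, 9/2, 5/2]
R4 ← R4 − (1/2)·R2: [0, 0, -11/2, -7/2]
R5 ← R5 − (3/2)·R2: [0, 0, -11/2, -7/2]
R6 ← R6 + (3/2)·R2: [0, 0, 13/2, 5/2]
R4 ← R4 + (11/9)·R3: [0, 0, 0, -4/9]
R5 ← R5 + (11/9)·R3: [0, 0, 0, -4/9]
R6 ← R6 − (13/9)·R3: [0, 0, 0, -10/9]
R5 ← R5 − R4: [0, 0, 0, 0]
R6 ← R6 − (5/2)·R4: [0, 0, 0, 0]
Echelon form has 4 nonzero rows, so rank(T) = 4.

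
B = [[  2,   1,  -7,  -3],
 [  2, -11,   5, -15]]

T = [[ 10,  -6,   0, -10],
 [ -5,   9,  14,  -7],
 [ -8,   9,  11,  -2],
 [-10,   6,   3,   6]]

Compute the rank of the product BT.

2

First compute BT:
[[101, -84, -72, -31],
 [185, -156, -144, -43]]
Now row reduce the product.
R2 ← R2 − (185/101)·R1: [0, -216/101, -1224/101, 1392/101]
2 nonzero rows, so rank(BT) = 2.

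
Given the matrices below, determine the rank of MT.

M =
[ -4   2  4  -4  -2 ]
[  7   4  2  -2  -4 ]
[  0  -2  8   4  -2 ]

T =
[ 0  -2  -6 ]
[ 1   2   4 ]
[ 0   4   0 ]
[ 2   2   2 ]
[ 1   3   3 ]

First compute MT:
[[ -8,  14,  18],
 [ -4, -14, -42],
 [  4,  30,  -6]]
Now row reduce the product.
R2 ← R2 − (1/2)·R1: [0, -21, -51]
R3 ← R3 + (1/2)·R1: [0, 37, 3]
R3 ← R3 + (37/21)·R2: [0, 0, -608/7]
3 nonzero rows, so rank(MT) = 3.

3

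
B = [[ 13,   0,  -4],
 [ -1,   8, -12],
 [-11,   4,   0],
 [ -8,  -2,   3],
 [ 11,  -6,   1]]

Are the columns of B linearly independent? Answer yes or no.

Row reduce B to echelon form.
R2 ← R2 + (1/13)·R1: [0, 8, -160/13]
R3 ← R3 + (11/13)·R1: [0, 4, -44/13]
R4 ← R4 + (8/13)·R1: [0, -2, 7/13]
R5 ← R5 − (11/13)·R1: [0, -6, 57/13]
R3 ← R3 − (1/2)·R2: [0, 0, 36/13]
R4 ← R4 + (1/4)·R2: [0, 0, -33/13]
R5 ← R5 + (3/4)·R2: [0, 0, -63/13]
R4 ← R4 + (11/12)·R3: [0, 0, 0]
R5 ← R5 + (7/4)·R3: [0, 0, 0]
3 pivots among 3 columns.
Every column is a pivot column, so the columns are linearly independent.

yes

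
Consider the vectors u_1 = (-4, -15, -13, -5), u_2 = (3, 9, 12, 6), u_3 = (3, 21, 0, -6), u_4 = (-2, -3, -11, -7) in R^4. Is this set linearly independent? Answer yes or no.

Form the matrix with these vectors as rows and row reduce.
R2 ← R2 + (3/4)·R1: [0, -9/4, 9/4, 9/4]
R3 ← R3 + (3/4)·R1: [0, 39/4, -39/4, -39/4]
R4 ← R4 − (1/2)·R1: [0, 9/2, -9/2, -9/2]
R3 ← R3 + (13/3)·R2: [0, 0, 0, 0]
R4 ← R4 + (2)·R2: [0, 0, 0, 0]
2 nonzero rows, so the 4 vectors span a space of dimension 2.
Since 2 < 4, the vectors are linearly dependent.

no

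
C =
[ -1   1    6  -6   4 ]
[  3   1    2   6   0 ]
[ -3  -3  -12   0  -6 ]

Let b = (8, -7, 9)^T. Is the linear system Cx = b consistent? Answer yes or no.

no

Row reduce the augmented matrix [C | b].
R2 ← R2 + (3)·R1: [0, 4, 20, -12, 12, 17]
R3 ← R3 − (3)·R1: [0, -6, -30, 18, -18, -15]
R3 ← R3 + (3/2)·R2: [0, 0, 0, 0, 0, 21/2]
The echelon form has 3 nonzero rows; the last pivot sits in the augmented column, so rank(C) = 2 but rank([C|b]) = 3.
Since the ranks differ, the system is inconsistent.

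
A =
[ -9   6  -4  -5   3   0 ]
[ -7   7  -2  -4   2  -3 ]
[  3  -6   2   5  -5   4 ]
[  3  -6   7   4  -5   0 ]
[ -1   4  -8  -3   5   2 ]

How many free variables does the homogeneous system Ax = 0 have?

2

Row reduce to echelon form.
R2 ← R2 − (7/9)·R1: [0, 7/3, 10/9, -1/9, -1/3, -3]
R3 ← R3 + (1/3)·R1: [0, -4, 2/3, 10/3, -4, 4]
R4 ← R4 + (1/3)·R1: [0, -4, 17/3, 7/3, -4, 0]
R5 ← R5 − (1/9)·R1: [0, 10/3, -68/9, -22/9, 14/3, 2]
R3 ← R3 + (12/7)·R2: [0, 0, 18/7, 22/7, -32/7, -8/7]
R4 ← R4 + (12/7)·R2: [0, 0, 53/7, 15/7, -32/7, -36/7]
R5 ← R5 − (10/7)·R2: [0, 0, -64/7, -16/7, 36/7, 44/7]
R4 ← R4 − (53/18)·R3: [0, 0, 0, -64/9, 80/9, -16/9]
R5 ← R5 + (32/9)·R3: [0, 0, 0, 80/9, -100/9, 20/9]
R5 ← R5 + (5/4)·R4: [0, 0, 0, 0, 0, 0]
4 nonzero rows, so rank(A) = 4.
A has 6 columns; by rank–nullity, nullity = 6 − 4 = 2.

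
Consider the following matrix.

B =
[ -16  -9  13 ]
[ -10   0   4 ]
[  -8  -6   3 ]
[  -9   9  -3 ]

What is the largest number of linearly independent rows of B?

3

Row reduce to echelon form.
R2 ← R2 − (5/8)·R1: [0, 45/8, -33/8]
R3 ← R3 − (1/2)·R1: [0, -3/2, -7/2]
R4 ← R4 − (9/16)·R1: [0, 225/16, -165/16]
R3 ← R3 + (4/15)·R2: [0, 0, -23/5]
R4 ← R4 − (5/2)·R2: [0, 0, 0]
Echelon form has 3 nonzero rows, so rank(B) = 3.
The rank gives the maximum number of linearly independent rows: 3.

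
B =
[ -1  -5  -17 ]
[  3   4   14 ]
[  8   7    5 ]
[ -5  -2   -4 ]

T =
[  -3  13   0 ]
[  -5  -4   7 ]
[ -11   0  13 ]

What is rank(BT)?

2

First compute BT:
[[215,   7, -256],
 [-183,  23, 210],
 [-114,  76, 114],
 [ 69, -57, -66]]
Now row reduce the product.
R2 ← R2 + (183/215)·R1: [0, 6226/215, -1698/215]
R3 ← R3 + (114/215)·R1: [0, 17138/215, -4674/215]
R4 ← R4 − (69/215)·R1: [0, -12738/215, 3474/215]
R3 ← R3 − (779/283)·R2: [0, 0, 0]
R4 ← R4 + (579/283)·R2: [0, 0, 0]
2 nonzero rows, so rank(BT) = 2.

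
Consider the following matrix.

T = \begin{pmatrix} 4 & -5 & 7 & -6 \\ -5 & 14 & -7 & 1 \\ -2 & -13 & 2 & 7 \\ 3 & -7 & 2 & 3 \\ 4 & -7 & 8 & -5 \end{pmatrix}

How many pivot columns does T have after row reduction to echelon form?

Row reduce to echelon form.
R2 ← R2 + (5/4)·R1: [0, 31/4, 7/4, -13/2]
R3 ← R3 + (1/2)·R1: [0, -31/2, 11/2, 4]
R4 ← R4 − (3/4)·R1: [0, -13/4, -13/4, 15/2]
R5 ← R5 − R1: [0, -2, 1, 1]
R3 ← R3 + (2)·R2: [0, 0, 9, -9]
R4 ← R4 + (13/31)·R2: [0, 0, -78/31, 148/31]
R5 ← R5 + (8/31)·R2: [0, 0, 45/31, -21/31]
R4 ← R4 + (26/93)·R3: [0, 0, 0, 70/31]
R5 ← R5 − (5/31)·R3: [0, 0, 0, 24/31]
R5 ← R5 − (12/35)·R4: [0, 0, 0, 0]
Echelon form has 4 nonzero rows, so rank(T) = 4.
Each nonzero row contributes one pivot column: 4 pivot columns.

4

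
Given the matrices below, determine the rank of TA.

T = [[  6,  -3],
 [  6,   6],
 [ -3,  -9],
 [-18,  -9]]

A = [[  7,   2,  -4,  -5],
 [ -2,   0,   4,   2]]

2

First compute TA:
[[ 48,  12, -36, -36],
 [ 30,  12,   0, -18],
 [ -3,  -6, -24,  -3],
 [-108, -36,  36,  72]]
Now row reduce the product.
R2 ← R2 − (5/8)·R1: [0, 9/2, 45/2, 9/2]
R3 ← R3 + (1/16)·R1: [0, -21/4, -105/4, -21/4]
R4 ← R4 + (9/4)·R1: [0, -9, -45, -9]
R3 ← R3 + (7/6)·R2: [0, 0, 0, 0]
R4 ← R4 + (2)·R2: [0, 0, 0, 0]
2 nonzero rows, so rank(TA) = 2.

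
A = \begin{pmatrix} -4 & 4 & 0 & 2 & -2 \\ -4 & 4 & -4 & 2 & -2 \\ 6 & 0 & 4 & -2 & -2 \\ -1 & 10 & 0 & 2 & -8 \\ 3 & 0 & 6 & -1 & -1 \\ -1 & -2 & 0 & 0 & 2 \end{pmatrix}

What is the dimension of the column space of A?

3

Row reduce to echelon form.
R2 ← R2 − R1: [0, 0, -4, 0, 0]
R3 ← R3 + (3/2)·R1: [0, 6, 4, 1, -5]
R4 ← R4 − (1/4)·R1: [0, 9, 0, 3/2, -15/2]
R5 ← R5 + (3/4)·R1: [0, 3, 6, 1/2, -5/2]
R6 ← R6 − (1/4)·R1: [0, -3, 0, -1/2, 5/2]
Swap R2 ↔ R3
R4 ← R4 − (3/2)·R2: [0, 0, -6, 0, 0]
R5 ← R5 − (1/2)·R2: [0, 0, 4, 0, 0]
R6 ← R6 + (1/2)·R2: [0, 0, 2, 0, 0]
R4 ← R4 − (3/2)·R3: [0, 0, 0, 0, 0]
R5 ← R5 + R3: [0, 0, 0, 0, 0]
R6 ← R6 + (1/2)·R3: [0, 0, 0, 0, 0]
Echelon form has 3 nonzero rows, so rank(A) = 3.
The column space has dimension equal to the rank: 3.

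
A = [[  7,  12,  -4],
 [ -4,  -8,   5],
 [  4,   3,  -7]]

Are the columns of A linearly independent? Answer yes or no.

yes

Row reduce A to echelon form.
R2 ← R2 + (4/7)·R1: [0, -8/7, 19/7]
R3 ← R3 − (4/7)·R1: [0, -27/7, -33/7]
R3 ← R3 − (27/8)·R2: [0, 0, -111/8]
3 pivots among 3 columns.
Every column is a pivot column, so the columns are linearly independent.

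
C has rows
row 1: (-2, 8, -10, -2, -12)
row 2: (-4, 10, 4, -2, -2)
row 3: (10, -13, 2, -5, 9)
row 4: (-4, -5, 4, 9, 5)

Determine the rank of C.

3

Row reduce to echelon form.
R2 ← R2 − (2)·R1: [0, -6, 24, 2, 22]
R3 ← R3 + (5)·R1: [0, 27, -48, -15, -51]
R4 ← R4 − (2)·R1: [0, -21, 24, 13, 29]
R3 ← R3 + (9/2)·R2: [0, 0, 60, -6, 48]
R4 ← R4 − (7/2)·R2: [0, 0, -60, 6, -48]
R4 ← R4 + R3: [0, 0, 0, 0, 0]
Echelon form has 3 nonzero rows, so rank(C) = 3.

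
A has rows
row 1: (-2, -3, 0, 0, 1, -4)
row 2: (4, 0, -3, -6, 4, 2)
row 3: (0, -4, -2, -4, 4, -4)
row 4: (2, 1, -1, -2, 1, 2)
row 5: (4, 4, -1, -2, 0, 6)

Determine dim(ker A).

4

Row reduce to echelon form.
R2 ← R2 + (2)·R1: [0, -6, -3, -6, 6, -6]
R4 ← R4 + R1: [0, -2, -1, -2, 2, -2]
R5 ← R5 + (2)·R1: [0, -2, -1, -2, 2, -2]
R3 ← R3 − (2/3)·R2: [0, 0, 0, 0, 0, 0]
R4 ← R4 − (1/3)·R2: [0, 0, 0, 0, 0, 0]
R5 ← R5 − (1/3)·R2: [0, 0, 0, 0, 0, 0]
2 nonzero rows, so rank(A) = 2.
A has 6 columns; by rank–nullity, nullity = 6 − 2 = 4.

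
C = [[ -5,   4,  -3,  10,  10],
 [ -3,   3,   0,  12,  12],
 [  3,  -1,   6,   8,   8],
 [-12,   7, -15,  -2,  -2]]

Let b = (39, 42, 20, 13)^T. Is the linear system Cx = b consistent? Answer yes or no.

yes

Row reduce the augmented matrix [C | b].
R2 ← R2 − (3/5)·R1: [0, 3/5, 9/5, 6, 6, 93/5]
R3 ← R3 + (3/5)·R1: [0, 7/5, 21/5, 14, 14, 217/5]
R4 ← R4 − (12/5)·R1: [0, -13/5, -39/5, -26, -26, -403/5]
R3 ← R3 − (7/3)·R2: [0, 0, 0, 0, 0, 0]
R4 ← R4 + (13/3)·R2: [0, 0, 0, 0, 0, 0]
The echelon form has 2 nonzero rows, and every pivot lies in the first 5 columns, so rank(C) = rank([C|b]) = 2.
The system is consistent.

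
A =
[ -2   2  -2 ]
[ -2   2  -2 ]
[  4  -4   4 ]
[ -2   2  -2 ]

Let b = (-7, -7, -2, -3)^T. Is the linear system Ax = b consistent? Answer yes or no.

no

Row reduce the augmented matrix [A | b].
R2 ← R2 − R1: [0, 0, 0, 0]
R3 ← R3 + (2)·R1: [0, 0, 0, -16]
R4 ← R4 − R1: [0, 0, 0, 4]
Swap R2 ↔ R3
R4 ← R4 + (1/4)·R2: [0, 0, 0, 0]
The echelon form has 2 nonzero rows; the last pivot sits in the augmented column, so rank(A) = 1 but rank([A|b]) = 2.
Since the ranks differ, the system is inconsistent.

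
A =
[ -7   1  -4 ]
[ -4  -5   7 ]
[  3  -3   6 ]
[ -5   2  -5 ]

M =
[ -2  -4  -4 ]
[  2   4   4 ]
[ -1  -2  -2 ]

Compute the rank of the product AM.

1

First compute AM:
[[ 20,  40,  40],
 [ -9, -18, -18],
 [-18, -36, -36],
 [ 19,  38,  38]]
Now row reduce the product.
R2 ← R2 + (9/20)·R1: [0, 0, 0]
R3 ← R3 + (9/10)·R1: [0, 0, 0]
R4 ← R4 − (19/20)·R1: [0, 0, 0]
1 nonzero row, so rank(AM) = 1.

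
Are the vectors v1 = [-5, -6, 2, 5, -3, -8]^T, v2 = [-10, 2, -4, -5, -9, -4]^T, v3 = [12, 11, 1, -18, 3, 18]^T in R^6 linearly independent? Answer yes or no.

Form the matrix with these vectors as rows and row reduce.
R2 ← R2 − (2)·R1: [0, 14, -8, -15, -3, 12]
R3 ← R3 + (12/5)·R1: [0, -17/5, 29/5, -6, -21/5, -6/5]
R3 ← R3 + (17/70)·R2: [0, 0, 27/7, -135/14, -69/14, 12/7]
3 nonzero rows, so the 3 vectors span a space of dimension 3.
Since 3 = 3, the vectors are linearly independent.

yes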